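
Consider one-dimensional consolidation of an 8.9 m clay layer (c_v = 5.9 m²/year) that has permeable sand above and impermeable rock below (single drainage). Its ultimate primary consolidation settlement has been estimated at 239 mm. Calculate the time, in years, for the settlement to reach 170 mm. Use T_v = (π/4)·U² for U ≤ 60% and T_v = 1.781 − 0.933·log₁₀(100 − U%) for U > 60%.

t ≈ 5.62 years

Drainage path length: H_d = H = 8.9 m (single drainage).
U = S(t)/S_ult = 170/239 = 0.7113.
U > 60%: T_v = 1.781 − 0.933·log₁₀(100 − 71.13) = 0.4184.
t = T_v·H_d²/c_v = 0.4184×8.9²/5.9 = 5.617 years.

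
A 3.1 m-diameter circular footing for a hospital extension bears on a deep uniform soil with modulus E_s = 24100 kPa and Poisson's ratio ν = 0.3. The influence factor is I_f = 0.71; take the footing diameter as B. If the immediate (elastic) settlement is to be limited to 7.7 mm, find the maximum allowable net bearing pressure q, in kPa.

q ≈ 92.7 kPa

S_e = q·B·(1−ν²)/E_s · I_f  ⇒  q = S_e·E_s / (B·(1−ν²)·I_f).
q = 0.0077 × 24100 / (3.1 × 0.91 × 0.71) = 92.65 kPa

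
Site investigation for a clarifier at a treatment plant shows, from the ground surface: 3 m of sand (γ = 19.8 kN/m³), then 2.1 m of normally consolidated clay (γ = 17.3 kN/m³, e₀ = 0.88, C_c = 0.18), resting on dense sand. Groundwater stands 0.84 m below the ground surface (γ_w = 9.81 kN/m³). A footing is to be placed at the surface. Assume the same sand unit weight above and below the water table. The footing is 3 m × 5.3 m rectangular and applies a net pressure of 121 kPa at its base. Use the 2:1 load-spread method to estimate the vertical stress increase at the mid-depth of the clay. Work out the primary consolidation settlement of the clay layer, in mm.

S_c ≈ 42.8 mm

Mid-depth of clay below the ground surface: z = 3 + 2.1/2 = 4.05 m.
Total vertical stress at mid-clay: σ_v = 19.8×3 + 17.3×1.05 = 77.565 kPa.
Pore pressure: u = 9.81×(4.05 − 0.84) = 31.49 kPa.
Initial effective stress: σ'_0 = σ_v − u = 77.565 − 31.49 = 46.075 kPa.
Stress increase at mid-clay by the 2:1 spreading method:
Δσ = qBL/((B+z)(L+z)) = 121×3×5.3/((3+4.05)(5.3+4.05)) = 29.186 kPa
Final effective stress: σ'_f = σ'_0 + Δσ = 46.075 + 29.186 = 75.261 kPa.
Normally consolidated clay, so the full stress increment lies on the virgin compression line:
S_c = C_c·H/(1+e₀)·log₁₀(σ'_f/σ'_0) = 0.18×2.1/(1+0.88)×log₁₀(75.261/46.075)
    = 0.20106 × 0.2131 = 0.04285 m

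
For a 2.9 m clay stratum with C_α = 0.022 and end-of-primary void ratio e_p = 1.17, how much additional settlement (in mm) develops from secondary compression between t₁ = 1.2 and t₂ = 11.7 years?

Secondary compression: S_s = C_α·H/(1+e_p)·log₁₀(t₂/t₁)
S_s = 0.022×2.9/(1+1.17)×log₁₀(11.7/1.2)
    = 0.0294 × 0.989 = 0.02908 m

S_s ≈ 29.1 mm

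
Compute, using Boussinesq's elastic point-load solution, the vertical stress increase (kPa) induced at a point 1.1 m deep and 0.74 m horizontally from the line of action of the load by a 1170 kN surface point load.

Δσ_z ≈ 182 kPa

Boussinesq vertical stress below a point load on an elastic half-space:
Δσ_z = 3P/(2πz²) · [1 + (r/z)²]^(−5/2)
r/z = 0.74/1.1 = 0.67273; [1+(r/z)²]^(−5/2) = 0.39325.
Δσ_z = 3×1170/(2π×1.1²) × 0.39325 = 461.68 × 0.39325 = 181.6 kPa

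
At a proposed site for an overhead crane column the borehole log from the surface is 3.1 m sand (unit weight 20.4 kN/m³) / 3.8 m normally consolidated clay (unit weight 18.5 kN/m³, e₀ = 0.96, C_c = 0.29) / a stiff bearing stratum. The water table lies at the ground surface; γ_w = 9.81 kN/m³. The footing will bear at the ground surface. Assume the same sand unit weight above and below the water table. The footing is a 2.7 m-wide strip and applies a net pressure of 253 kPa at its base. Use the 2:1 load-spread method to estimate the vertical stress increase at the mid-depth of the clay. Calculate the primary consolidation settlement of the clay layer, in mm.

S_c ≈ 251 mm

Mid-depth of clay below the ground surface: z = 3.1 + 3.8/2 = 5 m.
Total vertical stress at mid-clay: σ_v = 20.4×3.1 + 18.5×1.9 = 98.39 kPa.
Pore pressure: u = 9.81×(5 − 0) = 49.05 kPa.
Initial effective stress: σ'_0 = σ_v − u = 98.39 − 49.05 = 49.34 kPa.
Stress increase at mid-clay by the 2:1 spreading method:
Δσ = qB/(B+z) = 253×2.7/(2.7+5) = 88.714 kPa
Final effective stress: σ'_f = σ'_0 + Δσ = 49.34 + 88.714 = 138.05 kPa.
Normally consolidated clay, so the full stress increment lies on the virgin compression line:
S_c = C_c·H/(1+e₀)·log₁₀(σ'_f/σ'_0) = 0.29×3.8/(1+0.96)×log₁₀(138.05/49.34)
    = 0.56224 × 0.44684 = 0.2512 m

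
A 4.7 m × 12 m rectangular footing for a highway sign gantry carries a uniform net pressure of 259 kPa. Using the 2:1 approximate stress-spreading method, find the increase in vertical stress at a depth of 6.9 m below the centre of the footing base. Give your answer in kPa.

Δσ_z ≈ 66.6 kPa

By the 2:1 method the load spreads at 1 horizontal : 2 vertical, so at depth z the loaded area has grown by z in each plan dimension:
Δσ = qBL/((B+z)(L+z)) = 259×4.7×12/((4.7+6.9)(12+6.9)) = 66.628 kPa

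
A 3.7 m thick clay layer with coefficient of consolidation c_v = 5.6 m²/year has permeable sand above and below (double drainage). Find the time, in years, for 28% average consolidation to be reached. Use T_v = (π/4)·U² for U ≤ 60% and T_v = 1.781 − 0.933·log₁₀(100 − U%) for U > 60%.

t ≈ 0.0376 years

Drainage path length: H_d = H/2 = 1.85 m (double drainage).
U ≤ 60%: T_v = (π/4)·U² = (π/4)×0.28² = 0.061575.
t = T_v·H_d²/c_v = 0.061575×1.85²/5.6 = 0.03763 years.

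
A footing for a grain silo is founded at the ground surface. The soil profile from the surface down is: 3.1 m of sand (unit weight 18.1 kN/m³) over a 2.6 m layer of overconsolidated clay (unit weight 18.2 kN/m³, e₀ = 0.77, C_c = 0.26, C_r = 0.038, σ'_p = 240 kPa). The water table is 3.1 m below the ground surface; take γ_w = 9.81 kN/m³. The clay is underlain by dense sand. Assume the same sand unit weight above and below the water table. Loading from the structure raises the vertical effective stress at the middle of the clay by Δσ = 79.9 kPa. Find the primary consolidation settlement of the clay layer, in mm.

S_c ≈ 19 mm

Mid-depth of clay below the ground surface: z = 3.1 + 2.6/2 = 4.4 m.
Total vertical stress at mid-clay: σ_v = 18.1×3.1 + 18.2×1.3 = 79.77 kPa.
Pore pressure: u = 9.81×(4.4 − 3.1) = 12.753 kPa.
Initial effective stress: σ'_0 = σ_v − u = 79.77 − 12.753 = 67.017 kPa.
Final effective stress: σ'_f = 67.017 + 79.9 = 146.92 kPa.
σ'_f = 146.92 ≤ σ'_p = 240 kPa, so the clay remains overconsolidated and only the recompression index applies:
S_c = C_r·H/(1+e₀)·log₁₀(σ'_f/σ'_0) = 0.038×2.6/1.77×log₁₀(146.92/67.017)
    = 0.055818 × 0.3409 = 0.01903 m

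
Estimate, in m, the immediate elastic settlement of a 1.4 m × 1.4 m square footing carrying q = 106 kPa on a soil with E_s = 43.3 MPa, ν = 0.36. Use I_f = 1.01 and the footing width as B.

S_e ≈ 0.00301 m

Immediate (elastic) settlement: S_e = q·B·(1−ν²)/E_s · I_f.
E_s = 43.3 MPa = 43300 kPa.
S_e = 106 × 1.4 × (1 − 0.36²) / 43300 × 1.01
    = 106 × 1.4 × 0.8704 / 43300 × 1.01
    = 0.003013 m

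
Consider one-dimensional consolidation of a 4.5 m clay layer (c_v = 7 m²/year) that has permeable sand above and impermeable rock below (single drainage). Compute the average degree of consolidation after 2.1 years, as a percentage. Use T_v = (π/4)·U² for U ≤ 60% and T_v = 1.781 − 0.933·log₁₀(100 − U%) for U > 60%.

Drainage path length: H_d = H = 4.5 m (single drainage).
T_v = c_v·t/H_d² = 7×2.1/4.5² = 0.72593.
T_v = 0.72593 corresponds to the U > 60% branch:
U = 1 − 10^((1.781 − T_v)/0.933)/100 = 0.8648

U ≈ 86.5 %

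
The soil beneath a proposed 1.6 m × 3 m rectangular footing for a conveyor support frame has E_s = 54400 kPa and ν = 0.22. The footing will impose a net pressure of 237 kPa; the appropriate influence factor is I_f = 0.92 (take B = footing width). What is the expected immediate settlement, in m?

S_e ≈ 0.0061 m

Immediate (elastic) settlement: S_e = q·B·(1−ν²)/E_s · I_f.
S_e = 237 × 1.6 × (1 − 0.22²) / 54400 × 0.92
    = 237 × 1.6 × 0.9516 / 54400 × 0.92
    = 0.006103 m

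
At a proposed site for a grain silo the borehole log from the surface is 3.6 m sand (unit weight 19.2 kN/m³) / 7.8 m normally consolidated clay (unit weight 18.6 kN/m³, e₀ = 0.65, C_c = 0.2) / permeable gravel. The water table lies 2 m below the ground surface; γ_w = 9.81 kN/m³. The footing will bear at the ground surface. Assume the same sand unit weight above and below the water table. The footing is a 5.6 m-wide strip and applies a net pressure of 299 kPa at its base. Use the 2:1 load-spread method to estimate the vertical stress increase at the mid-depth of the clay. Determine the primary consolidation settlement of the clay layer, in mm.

Mid-depth of clay below the ground surface: z = 3.6 + 7.8/2 = 7.5 m.
Total vertical stress at mid-clay: σ_v = 19.2×3.6 + 18.6×3.9 = 141.66 kPa.
Pore pressure: u = 9.81×(7.5 − 2) = 53.955 kPa.
Initial effective stress: σ'_0 = σ_v − u = 141.66 − 53.955 = 87.705 kPa.
Stress increase at mid-clay by the 2:1 spreading method:
Δσ = qB/(B+z) = 299×5.6/(5.6+7.5) = 127.82 kPa
Final effective stress: σ'_f = σ'_0 + Δσ = 87.705 + 127.82 = 215.52 kPa.
Normally consolidated clay, so the full stress increment lies on the virgin compression line:
S_c = C_c·H/(1+e₀)·log₁₀(σ'_f/σ'_0) = 0.2×7.8/(1+0.65)×log₁₀(215.52/87.705)
    = 0.94545 × 0.39046 = 0.3692 m

S_c ≈ 369 mm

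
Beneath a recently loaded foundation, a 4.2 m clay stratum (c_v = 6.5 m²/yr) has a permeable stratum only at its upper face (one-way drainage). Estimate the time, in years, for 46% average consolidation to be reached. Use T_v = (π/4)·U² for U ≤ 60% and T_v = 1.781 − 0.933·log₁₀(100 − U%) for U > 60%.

t ≈ 0.451 years

Drainage path length: H_d = H = 4.2 m (single drainage).
U ≤ 60%: T_v = (π/4)·U² = (π/4)×0.46² = 0.16619.
t = T_v·H_d²/c_v = 0.16619×4.2²/6.5 = 0.451 years.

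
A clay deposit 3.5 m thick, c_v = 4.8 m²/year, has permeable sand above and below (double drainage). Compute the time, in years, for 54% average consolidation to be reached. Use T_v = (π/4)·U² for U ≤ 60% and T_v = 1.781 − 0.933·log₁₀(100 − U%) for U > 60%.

Drainage path length: H_d = H/2 = 1.75 m (double drainage).
U ≤ 60%: T_v = (π/4)·U² = (π/4)×0.54² = 0.22902.
t = T_v·H_d²/c_v = 0.22902×1.75²/4.8 = 0.1461 years.

t ≈ 0.146 years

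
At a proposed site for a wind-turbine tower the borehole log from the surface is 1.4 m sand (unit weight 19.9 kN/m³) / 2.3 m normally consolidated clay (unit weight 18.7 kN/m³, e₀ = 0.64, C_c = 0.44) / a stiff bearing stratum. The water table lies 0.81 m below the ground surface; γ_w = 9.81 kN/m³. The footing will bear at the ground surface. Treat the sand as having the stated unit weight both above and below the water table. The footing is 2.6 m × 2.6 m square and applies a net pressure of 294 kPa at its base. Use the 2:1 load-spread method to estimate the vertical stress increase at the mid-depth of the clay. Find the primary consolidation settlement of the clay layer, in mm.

S_c ≈ 322 mm

Mid-depth of clay below the ground surface: z = 1.4 + 2.3/2 = 2.55 m.
Total vertical stress at mid-clay: σ_v = 19.9×1.4 + 18.7×1.15 = 49.365 kPa.
Pore pressure: u = 9.81×(2.55 − 0.81) = 17.069 kPa.
Initial effective stress: σ'_0 = σ_v − u = 49.365 − 17.069 = 32.296 kPa.
Stress increase at mid-clay by the 2:1 spreading method:
Δσ = qBL/((B+z)(L+z)) = 294×2.6×2.6/((2.6+2.55)(2.6+2.55)) = 74.934 kPa
Final effective stress: σ'_f = σ'_0 + Δσ = 32.296 + 74.934 = 107.23 kPa.
Normally consolidated clay, so the full stress increment lies on the virgin compression line:
S_c = C_c·H/(1+e₀)·log₁₀(σ'_f/σ'_0) = 0.44×2.3/(1+0.64)×log₁₀(107.23/32.296)
    = 0.61707 × 0.52117 = 0.3216 m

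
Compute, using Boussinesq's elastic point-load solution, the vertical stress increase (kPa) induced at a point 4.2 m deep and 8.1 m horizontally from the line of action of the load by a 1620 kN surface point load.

Boussinesq vertical stress below a point load on an elastic half-space:
Δσ_z = 3P/(2πz²) · [1 + (r/z)²]^(−5/2)
r/z = 8.1/4.2 = 1.9286; [1+(r/z)²]^(−5/2) = 0.020667.
Δσ_z = 3×1620/(2π×4.2²) × 0.020667 = 43.849 × 0.020667 = 0.9062 kPa

Δσ_z ≈ 0.906 kPa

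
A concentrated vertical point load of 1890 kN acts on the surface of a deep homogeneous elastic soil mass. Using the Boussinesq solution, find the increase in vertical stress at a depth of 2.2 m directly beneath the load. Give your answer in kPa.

Δσ_z ≈ 186 kPa

Boussinesq vertical stress below a point load on an elastic half-space:
Δσ_z = 3P/(2πz²) · [1 + (r/z)²]^(−5/2)
r/z = 0/2.2 = 0; [1+(r/z)²]^(−5/2) = 1.
Δσ_z = 3×1890/(2π×2.2²) × 1 = 186.45 × 1 = 186.4 kPa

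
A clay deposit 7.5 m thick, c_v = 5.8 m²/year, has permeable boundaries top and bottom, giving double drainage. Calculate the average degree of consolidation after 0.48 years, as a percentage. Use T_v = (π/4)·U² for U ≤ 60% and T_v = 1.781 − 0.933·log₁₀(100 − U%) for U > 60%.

Drainage path length: H_d = H/2 = 3.75 m (double drainage).
T_v = c_v·t/H_d² = 5.8×0.48/3.75² = 0.19797.
T_v = 0.19797 corresponds to the U ≤ 60% branch:
U = √(4T_v/π) = 0.5021

U ≈ 50.2 %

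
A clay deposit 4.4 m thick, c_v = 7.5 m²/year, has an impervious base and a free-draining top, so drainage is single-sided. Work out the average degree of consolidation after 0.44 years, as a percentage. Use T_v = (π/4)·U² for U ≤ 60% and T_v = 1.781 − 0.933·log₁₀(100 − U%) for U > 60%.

U ≈ 46.6 %

Drainage path length: H_d = H = 4.4 m (single drainage).
T_v = c_v·t/H_d² = 7.5×0.44/4.4² = 0.17045.
T_v = 0.17045 corresponds to the U ≤ 60% branch:
U = √(4T_v/π) = 0.4659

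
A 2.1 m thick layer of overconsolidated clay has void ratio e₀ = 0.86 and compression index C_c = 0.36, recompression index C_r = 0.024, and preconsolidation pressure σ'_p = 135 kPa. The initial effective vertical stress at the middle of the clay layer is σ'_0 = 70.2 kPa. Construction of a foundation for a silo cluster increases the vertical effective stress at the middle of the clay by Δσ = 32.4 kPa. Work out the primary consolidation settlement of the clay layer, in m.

S_c ≈ 0.00447 m

Final effective stress: σ'_f = 70.2 + 32.4 = 102.6 kPa.
σ'_f = 102.6 ≤ σ'_p = 135 kPa, so the clay remains overconsolidated and only the recompression index applies:
S_c = C_r·H/(1+e₀)·log₁₀(σ'_f/σ'_0) = 0.024×2.1/1.86×log₁₀(102.6/70.2)
    = 0.027096 × 0.16481 = 0.004466 m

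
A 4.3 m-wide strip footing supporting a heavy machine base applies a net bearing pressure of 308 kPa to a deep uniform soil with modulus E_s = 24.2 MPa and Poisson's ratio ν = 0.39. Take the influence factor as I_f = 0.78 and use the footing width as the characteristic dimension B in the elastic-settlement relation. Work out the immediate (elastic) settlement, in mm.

S_e ≈ 36.2 mm

Immediate (elastic) settlement: S_e = q·B·(1−ν²)/E_s · I_f.
E_s = 24.2 MPa = 24200 kPa.
S_e = 308 × 4.3 × (1 − 0.39²) / 24200 × 0.78
    = 308 × 4.3 × 0.8479 / 24200 × 0.78
    = 0.03619 m = 36.19 mm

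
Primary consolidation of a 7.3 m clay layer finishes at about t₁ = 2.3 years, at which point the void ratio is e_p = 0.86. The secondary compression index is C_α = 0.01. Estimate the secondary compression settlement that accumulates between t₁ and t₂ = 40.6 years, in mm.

S_s ≈ 48.9 mm

Secondary compression: S_s = C_α·H/(1+e_p)·log₁₀(t₂/t₁)
S_s = 0.01×7.3/(1+0.86)×log₁₀(40.6/2.3)
    = 0.03925 × 1.247 = 0.04893 m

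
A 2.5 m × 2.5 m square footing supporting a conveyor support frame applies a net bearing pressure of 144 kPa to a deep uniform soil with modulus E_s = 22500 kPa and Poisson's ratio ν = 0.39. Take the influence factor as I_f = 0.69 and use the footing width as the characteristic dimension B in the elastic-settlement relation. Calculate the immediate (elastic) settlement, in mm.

Immediate (elastic) settlement: S_e = q·B·(1−ν²)/E_s · I_f.
S_e = 144 × 2.5 × (1 − 0.39²) / 22500 × 0.69
    = 144 × 2.5 × 0.8479 / 22500 × 0.69
    = 0.009361 m = 9.361 mm

S_e ≈ 9.36 mm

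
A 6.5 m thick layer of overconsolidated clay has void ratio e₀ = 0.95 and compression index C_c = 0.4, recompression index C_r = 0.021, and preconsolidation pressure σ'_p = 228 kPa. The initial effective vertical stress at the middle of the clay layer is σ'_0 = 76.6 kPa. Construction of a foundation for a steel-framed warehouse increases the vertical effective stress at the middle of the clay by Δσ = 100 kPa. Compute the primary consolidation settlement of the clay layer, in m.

S_c ≈ 0.0254 m

Final effective stress: σ'_f = 76.6 + 100 = 176.6 kPa.
σ'_f = 176.6 ≤ σ'_p = 228 kPa, so the clay remains overconsolidated and only the recompression index applies:
S_c = C_r·H/(1+e₀)·log₁₀(σ'_f/σ'_0) = 0.021×6.5/1.95×log₁₀(176.6/76.6)
    = 0.069999 × 0.36276 = 0.02539 m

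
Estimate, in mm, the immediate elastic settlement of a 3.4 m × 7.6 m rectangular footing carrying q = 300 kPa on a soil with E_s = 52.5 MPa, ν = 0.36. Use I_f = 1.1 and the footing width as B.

Immediate (elastic) settlement: S_e = q·B·(1−ν²)/E_s · I_f.
E_s = 52.5 MPa = 52500 kPa.
S_e = 300 × 3.4 × (1 − 0.36²) / 52500 × 1.1
    = 300 × 3.4 × 0.8704 / 52500 × 1.1
    = 0.0186 m = 18.6 mm

S_e ≈ 18.6 mm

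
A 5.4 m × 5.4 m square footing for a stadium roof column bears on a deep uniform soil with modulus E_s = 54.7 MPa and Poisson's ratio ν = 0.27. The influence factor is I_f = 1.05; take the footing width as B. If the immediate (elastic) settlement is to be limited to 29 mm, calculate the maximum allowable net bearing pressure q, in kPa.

q ≈ 302 kPa

E_s = 54.7 MPa = 54700 kPa.
S_e = q·B·(1−ν²)/E_s · I_f  ⇒  q = S_e·E_s / (B·(1−ν²)·I_f).
q = 0.029 × 54700 / (5.4 × 0.9271 × 1.05) = 301.8 kPa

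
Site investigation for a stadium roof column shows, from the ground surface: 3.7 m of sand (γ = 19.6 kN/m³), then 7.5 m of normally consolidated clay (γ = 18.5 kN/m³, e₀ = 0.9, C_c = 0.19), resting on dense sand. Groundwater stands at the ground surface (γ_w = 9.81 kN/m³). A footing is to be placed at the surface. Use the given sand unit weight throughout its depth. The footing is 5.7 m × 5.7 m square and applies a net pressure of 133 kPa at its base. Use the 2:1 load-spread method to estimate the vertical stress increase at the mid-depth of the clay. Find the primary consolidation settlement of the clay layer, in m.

Mid-depth of clay below the ground surface: z = 3.7 + 7.5/2 = 7.45 m.
Total vertical stress at mid-clay: σ_v = 19.6×3.7 + 18.5×3.75 = 141.9 kPa.
Pore pressure: u = 9.81×(7.45 − 0) = 73.085 kPa.
Initial effective stress: σ'_0 = σ_v − u = 141.9 − 73.085 = 68.815 kPa.
Stress increase at mid-clay by the 2:1 spreading method:
Δσ = qBL/((B+z)(L+z)) = 133×5.7×5.7/((5.7+7.45)(5.7+7.45)) = 24.989 kPa
Final effective stress: σ'_f = σ'_0 + Δσ = 68.815 + 24.989 = 93.804 kPa.
Normally consolidated clay, so the full stress increment lies on the virgin compression line:
S_c = C_c·H/(1+e₀)·log₁₀(σ'_f/σ'_0) = 0.19×7.5/(1+0.9)×log₁₀(93.804/68.815)
    = 0.75 × 0.13454 = 0.1009 m

S_c ≈ 0.101 m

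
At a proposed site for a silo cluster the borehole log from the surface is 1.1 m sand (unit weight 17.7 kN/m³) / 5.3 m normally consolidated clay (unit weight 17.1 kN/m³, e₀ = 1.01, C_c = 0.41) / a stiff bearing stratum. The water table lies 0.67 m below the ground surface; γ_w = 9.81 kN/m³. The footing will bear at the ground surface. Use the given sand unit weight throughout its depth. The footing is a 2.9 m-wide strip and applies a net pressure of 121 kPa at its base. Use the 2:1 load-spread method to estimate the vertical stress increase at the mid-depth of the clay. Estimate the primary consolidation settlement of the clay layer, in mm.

Mid-depth of clay below the ground surface: z = 1.1 + 5.3/2 = 3.75 m.
Total vertical stress at mid-clay: σ_v = 17.7×1.1 + 17.1×2.65 = 64.785 kPa.
Pore pressure: u = 9.81×(3.75 − 0.67) = 30.215 kPa.
Initial effective stress: σ'_0 = σ_v − u = 64.785 − 30.215 = 34.57 kPa.
Stress increase at mid-clay by the 2:1 spreading method:
Δσ = qB/(B+z) = 121×2.9/(2.9+3.75) = 52.767 kPa
Final effective stress: σ'_f = σ'_0 + Δσ = 34.57 + 52.767 = 87.337 kPa.
Normally consolidated clay, so the full stress increment lies on the virgin compression line:
S_c = C_c·H/(1+e₀)·log₁₀(σ'_f/σ'_0) = 0.41×5.3/(1+1.01)×log₁₀(87.337/34.57)
    = 1.0811 × 0.4025 = 0.4351 m

S_c ≈ 435 mm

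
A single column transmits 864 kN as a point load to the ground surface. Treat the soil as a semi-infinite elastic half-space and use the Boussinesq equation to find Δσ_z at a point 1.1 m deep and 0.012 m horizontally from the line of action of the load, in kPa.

Δσ_z ≈ 341 kPa

Boussinesq vertical stress below a point load on an elastic half-space:
Δσ_z = 3P/(2πz²) · [1 + (r/z)²]^(−5/2)
r/z = 0.012/1.1 = 0.010909; [1+(r/z)²]^(−5/2) = 0.9997.
Δσ_z = 3×864/(2π×1.1²) × 0.9997 = 340.93 × 0.9997 = 340.8 kPa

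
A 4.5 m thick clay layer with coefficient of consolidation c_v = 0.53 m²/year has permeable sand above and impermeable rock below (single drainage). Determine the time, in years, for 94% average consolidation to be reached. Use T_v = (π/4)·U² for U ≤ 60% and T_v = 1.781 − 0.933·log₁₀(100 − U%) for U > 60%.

Drainage path length: H_d = H = 4.5 m (single drainage).
U > 60%: T_v = 1.781 − 0.933·log₁₀(100 − 94) = 1.055.
t = T_v·H_d²/c_v = 1.055×4.5²/0.53 = 40.31 years.

t ≈ 40.3 years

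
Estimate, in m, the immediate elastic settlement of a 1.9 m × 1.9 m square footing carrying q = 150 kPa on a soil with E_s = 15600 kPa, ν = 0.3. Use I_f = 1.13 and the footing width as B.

Immediate (elastic) settlement: S_e = q·B·(1−ν²)/E_s · I_f.
S_e = 150 × 1.9 × (1 − 0.3²) / 15600 × 1.13
    = 150 × 1.9 × 0.91 / 15600 × 1.13
    = 0.01879 m

S_e ≈ 0.0188 m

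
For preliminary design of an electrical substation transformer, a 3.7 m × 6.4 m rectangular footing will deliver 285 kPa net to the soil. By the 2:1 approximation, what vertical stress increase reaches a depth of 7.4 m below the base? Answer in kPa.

Δσ_z ≈ 44.1 kPa

By the 2:1 method the load spreads at 1 horizontal : 2 vertical, so at depth z the loaded area has grown by z in each plan dimension:
Δσ = qBL/((B+z)(L+z)) = 285×3.7×6.4/((3.7+7.4)(6.4+7.4)) = 44.058 kPa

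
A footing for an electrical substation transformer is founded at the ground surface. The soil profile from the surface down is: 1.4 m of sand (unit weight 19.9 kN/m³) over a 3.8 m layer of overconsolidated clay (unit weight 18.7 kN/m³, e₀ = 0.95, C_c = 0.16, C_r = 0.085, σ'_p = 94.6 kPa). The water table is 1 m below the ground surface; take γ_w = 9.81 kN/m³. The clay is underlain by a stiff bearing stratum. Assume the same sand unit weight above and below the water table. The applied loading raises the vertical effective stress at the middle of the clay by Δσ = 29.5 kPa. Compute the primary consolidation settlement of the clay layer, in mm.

Mid-depth of clay below the ground surface: z = 1.4 + 3.8/2 = 3.3 m.
Total vertical stress at mid-clay: σ_v = 19.9×1.4 + 18.7×1.9 = 63.39 kPa.
Pore pressure: u = 9.81×(3.3 − 1) = 22.563 kPa.
Initial effective stress: σ'_0 = σ_v − u = 63.39 − 22.563 = 40.827 kPa.
Final effective stress: σ'_f = 40.827 + 29.5 = 70.327 kPa.
σ'_f = 70.327 ≤ σ'_p = 94.6 kPa, so the clay remains overconsolidated and only the recompression index applies:
S_c = C_r·H/(1+e₀)·log₁₀(σ'_f/σ'_0) = 0.085×3.8/1.95×log₁₀(70.327/40.827)
    = 0.16564 × 0.23617 = 0.03912 m

S_c ≈ 39.1 mm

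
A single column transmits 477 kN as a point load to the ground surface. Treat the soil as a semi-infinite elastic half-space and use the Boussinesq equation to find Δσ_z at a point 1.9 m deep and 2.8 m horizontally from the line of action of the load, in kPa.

Δσ_z ≈ 3.52 kPa

Boussinesq vertical stress below a point load on an elastic half-space:
Δσ_z = 3P/(2πz²) · [1 + (r/z)²]^(−5/2)
r/z = 2.8/1.9 = 1.4737; [1+(r/z)²]^(−5/2) = 0.055815.
Δσ_z = 3×477/(2π×1.9²) × 0.055815 = 63.089 × 0.055815 = 3.521 kPa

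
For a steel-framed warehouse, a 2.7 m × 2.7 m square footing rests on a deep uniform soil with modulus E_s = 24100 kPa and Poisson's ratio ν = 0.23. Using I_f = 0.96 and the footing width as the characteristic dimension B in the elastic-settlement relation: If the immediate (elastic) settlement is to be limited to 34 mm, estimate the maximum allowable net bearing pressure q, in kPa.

S_e = q·B·(1−ν²)/E_s · I_f  ⇒  q = S_e·E_s / (B·(1−ν²)·I_f).
q = 0.034 × 24100 / (2.7 × 0.9471 × 0.96) = 333.8 kPa

q ≈ 334 kPa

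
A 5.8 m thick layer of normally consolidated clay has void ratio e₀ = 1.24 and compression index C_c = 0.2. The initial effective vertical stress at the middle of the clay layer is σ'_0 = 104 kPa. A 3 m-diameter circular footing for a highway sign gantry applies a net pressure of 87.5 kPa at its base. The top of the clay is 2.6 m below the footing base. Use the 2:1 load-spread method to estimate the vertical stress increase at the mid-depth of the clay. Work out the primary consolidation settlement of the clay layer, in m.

Mid-depth of clay below the footing base: z = 2.6 + 5.8/2 = 5.5 m.
Stress increase at mid-clay by the 2:1 spreading method:
Δσ ≈ qD²/(D+z)² = 87.5×3²/(3+5.5)² = 10.9 kPa
Final effective stress: σ'_f = σ'_0 + Δσ = 104 + 10.9 = 114.9 kPa.
Normally consolidated clay, so the full stress increment lies on the virgin compression line:
S_c = C_c·H/(1+e₀)·log₁₀(σ'_f/σ'_0) = 0.2×5.8/(1+1.24)×log₁₀(114.9/104)
    = 0.51786 × 0.043287 = 0.02242 m

S_c ≈ 0.0224 m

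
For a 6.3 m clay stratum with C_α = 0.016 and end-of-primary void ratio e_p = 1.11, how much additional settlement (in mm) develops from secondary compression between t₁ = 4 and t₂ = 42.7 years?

S_s ≈ 49.1 mm

Secondary compression: S_s = C_α·H/(1+e_p)·log₁₀(t₂/t₁)
S_s = 0.016×6.3/(1+1.11)×log₁₀(42.7/4)
    = 0.04777 × 1.028 = 0.04913 m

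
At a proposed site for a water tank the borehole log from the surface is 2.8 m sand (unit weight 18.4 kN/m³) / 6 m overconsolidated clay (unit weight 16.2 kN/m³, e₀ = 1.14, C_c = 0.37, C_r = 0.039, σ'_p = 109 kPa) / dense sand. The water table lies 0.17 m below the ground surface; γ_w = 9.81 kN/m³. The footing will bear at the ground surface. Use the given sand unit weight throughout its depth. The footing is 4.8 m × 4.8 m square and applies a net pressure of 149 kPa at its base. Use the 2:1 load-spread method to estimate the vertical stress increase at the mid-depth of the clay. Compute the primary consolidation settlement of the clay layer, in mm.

Mid-depth of clay below the ground surface: z = 2.8 + 6/2 = 5.8 m.
Total vertical stress at mid-clay: σ_v = 18.4×2.8 + 16.2×3 = 100.12 kPa.
Pore pressure: u = 9.81×(5.8 − 0.17) = 55.23 kPa.
Initial effective stress: σ'_0 = σ_v − u = 100.12 − 55.23 = 44.89 kPa.
Stress increase at mid-clay by the 2:1 spreading method:
Δσ = qBL/((B+z)(L+z)) = 149×4.8×4.8/((4.8+5.8)(4.8+5.8)) = 30.553 kPa
Final effective stress: σ'_f = 44.89 + 30.553 = 75.443 kPa.
σ'_f = 75.443 ≤ σ'_p = 109 kPa, so the clay remains overconsolidated and only the recompression index applies:
S_c = C_r·H/(1+e₀)·log₁₀(σ'_f/σ'_0) = 0.039×6/2.14×log₁₀(75.443/44.89)
    = 0.10934 × 0.22547 = 0.02465 m

S_c ≈ 24.7 mm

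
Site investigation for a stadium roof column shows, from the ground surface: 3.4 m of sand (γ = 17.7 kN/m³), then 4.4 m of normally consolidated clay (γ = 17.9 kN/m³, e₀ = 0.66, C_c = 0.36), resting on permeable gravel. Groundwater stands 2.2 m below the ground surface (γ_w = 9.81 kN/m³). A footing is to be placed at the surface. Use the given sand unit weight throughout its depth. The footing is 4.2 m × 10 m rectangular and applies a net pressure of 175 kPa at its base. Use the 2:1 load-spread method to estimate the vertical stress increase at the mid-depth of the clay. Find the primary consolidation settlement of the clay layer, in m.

S_c ≈ 0.226 m

Mid-depth of clay below the ground surface: z = 3.4 + 4.4/2 = 5.6 m.
Total vertical stress at mid-clay: σ_v = 17.7×3.4 + 17.9×2.2 = 99.56 kPa.
Pore pressure: u = 9.81×(5.6 − 2.2) = 33.354 kPa.
Initial effective stress: σ'_0 = σ_v − u = 99.56 − 33.354 = 66.206 kPa.
Stress increase at mid-clay by the 2:1 spreading method:
Δσ = qBL/((B+z)(L+z)) = 175×4.2×10/((4.2+5.6)(10+5.6)) = 48.077 kPa
Final effective stress: σ'_f = σ'_0 + Δσ = 66.206 + 48.077 = 114.28 kPa.
Normally consolidated clay, so the full stress increment lies on the virgin compression line:
S_c = C_c·H/(1+e₀)·log₁₀(σ'_f/σ'_0) = 0.36×4.4/(1+0.66)×log₁₀(114.28/66.206)
    = 0.95422 × 0.23707 = 0.2262 m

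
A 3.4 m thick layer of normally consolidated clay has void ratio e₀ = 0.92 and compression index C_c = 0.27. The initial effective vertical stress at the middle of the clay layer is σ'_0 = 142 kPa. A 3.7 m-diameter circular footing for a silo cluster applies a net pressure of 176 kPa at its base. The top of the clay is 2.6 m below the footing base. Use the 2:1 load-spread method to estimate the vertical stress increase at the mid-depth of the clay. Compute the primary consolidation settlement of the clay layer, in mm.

Mid-depth of clay below the footing base: z = 2.6 + 3.4/2 = 4.3 m.
Stress increase at mid-clay by the 2:1 spreading method:
Δσ ≈ qD²/(D+z)² = 176×3.7²/(3.7+4.3)² = 37.648 kPa
Final effective stress: σ'_f = σ'_0 + Δσ = 142 + 37.648 = 179.65 kPa.
Normally consolidated clay, so the full stress increment lies on the virgin compression line:
S_c = C_c·H/(1+e₀)·log₁₀(σ'_f/σ'_0) = 0.27×3.4/(1+0.92)×log₁₀(179.65/142)
    = 0.47813 × 0.10214 = 0.04884 m

S_c ≈ 48.8 mm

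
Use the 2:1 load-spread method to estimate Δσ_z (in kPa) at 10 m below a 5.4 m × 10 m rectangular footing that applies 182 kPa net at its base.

By the 2:1 method the load spreads at 1 horizontal : 2 vertical, so at depth z the loaded area has grown by z in each plan dimension:
Δσ = qBL/((B+z)(L+z)) = 182×5.4×10/((5.4+10)(10+10)) = 31.909 kPa

Δσ_z ≈ 31.9 kPa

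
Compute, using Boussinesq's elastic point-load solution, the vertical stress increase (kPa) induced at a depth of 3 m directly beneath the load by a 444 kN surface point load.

Boussinesq vertical stress below a point load on an elastic half-space:
Δσ_z = 3P/(2πz²) · [1 + (r/z)²]^(−5/2)
r/z = 0/3 = 0; [1+(r/z)²]^(−5/2) = 1.
Δσ_z = 3×444/(2π×3²) × 1 = 23.555 × 1 = 23.55 kPa

Δσ_z ≈ 23.6 kPa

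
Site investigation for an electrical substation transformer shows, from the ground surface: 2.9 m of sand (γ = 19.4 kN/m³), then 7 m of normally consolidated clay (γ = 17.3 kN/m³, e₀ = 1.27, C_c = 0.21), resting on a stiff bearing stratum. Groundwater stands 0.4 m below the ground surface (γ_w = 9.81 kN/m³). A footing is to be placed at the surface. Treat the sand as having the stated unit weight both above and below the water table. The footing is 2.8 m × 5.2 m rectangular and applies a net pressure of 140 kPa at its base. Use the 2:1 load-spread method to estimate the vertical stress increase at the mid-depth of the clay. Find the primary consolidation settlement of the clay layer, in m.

Mid-depth of clay below the ground surface: z = 2.9 + 7/2 = 6.4 m.
Total vertical stress at mid-clay: σ_v = 19.4×2.9 + 17.3×3.5 = 116.81 kPa.
Pore pressure: u = 9.81×(6.4 − 0.4) = 58.86 kPa.
Initial effective stress: σ'_0 = σ_v − u = 116.81 − 58.86 = 57.95 kPa.
Stress increase at mid-clay by the 2:1 spreading method:
Δσ = qBL/((B+z)(L+z)) = 140×2.8×5.2/((2.8+6.4)(5.2+6.4)) = 19.1 kPa
Final effective stress: σ'_f = σ'_0 + Δσ = 57.95 + 19.1 = 77.05 kPa.
Normally consolidated clay, so the full stress increment lies on the virgin compression line:
S_c = C_c·H/(1+e₀)·log₁₀(σ'_f/σ'_0) = 0.21×7/(1+1.27)×log₁₀(77.05/57.95)
    = 0.64758 × 0.12372 = 0.08012 m

S_c ≈ 0.0801 m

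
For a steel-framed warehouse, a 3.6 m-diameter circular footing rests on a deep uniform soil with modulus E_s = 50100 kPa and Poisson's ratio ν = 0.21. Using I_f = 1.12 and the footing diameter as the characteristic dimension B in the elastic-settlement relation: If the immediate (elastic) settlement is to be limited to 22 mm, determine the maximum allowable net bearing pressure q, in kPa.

S_e = q·B·(1−ν²)/E_s · I_f  ⇒  q = S_e·E_s / (B·(1−ν²)·I_f).
q = 0.022 × 50100 / (3.6 × 0.9559 × 1.12) = 286 kPa

q ≈ 286 kPa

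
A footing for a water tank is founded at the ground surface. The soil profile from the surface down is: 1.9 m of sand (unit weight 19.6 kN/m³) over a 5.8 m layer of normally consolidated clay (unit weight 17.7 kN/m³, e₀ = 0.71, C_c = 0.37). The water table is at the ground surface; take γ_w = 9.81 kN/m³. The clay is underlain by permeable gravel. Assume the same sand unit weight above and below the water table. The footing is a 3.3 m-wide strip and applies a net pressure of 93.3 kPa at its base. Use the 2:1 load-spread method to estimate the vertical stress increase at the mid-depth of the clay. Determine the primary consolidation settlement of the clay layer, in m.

Mid-depth of clay below the ground surface: z = 1.9 + 5.8/2 = 4.8 m.
Total vertical stress at mid-clay: σ_v = 19.6×1.9 + 17.7×2.9 = 88.57 kPa.
Pore pressure: u = 9.81×(4.8 − 0) = 47.088 kPa.
Initial effective stress: σ'_0 = σ_v − u = 88.57 − 47.088 = 41.482 kPa.
Stress increase at mid-clay by the 2:1 spreading method:
Δσ = qB/(B+z) = 93.3×3.3/(3.3+4.8) = 38.011 kPa
Final effective stress: σ'_f = σ'_0 + Δσ = 41.482 + 38.011 = 79.493 kPa.
Normally consolidated clay, so the full stress increment lies on the virgin compression line:
S_c = C_c·H/(1+e₀)·log₁₀(σ'_f/σ'_0) = 0.37×5.8/(1+0.71)×log₁₀(79.493/41.482)
    = 1.255 × 0.28247 = 0.3545 m

S_c ≈ 0.354 m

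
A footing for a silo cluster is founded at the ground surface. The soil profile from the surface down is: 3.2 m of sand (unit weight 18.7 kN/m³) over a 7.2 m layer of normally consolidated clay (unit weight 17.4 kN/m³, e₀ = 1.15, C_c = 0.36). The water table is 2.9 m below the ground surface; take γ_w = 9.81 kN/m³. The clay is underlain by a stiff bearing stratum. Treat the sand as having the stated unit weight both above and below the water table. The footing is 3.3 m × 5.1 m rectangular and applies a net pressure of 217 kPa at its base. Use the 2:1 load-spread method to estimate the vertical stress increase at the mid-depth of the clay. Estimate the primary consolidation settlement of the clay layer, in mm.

Mid-depth of clay below the ground surface: z = 3.2 + 7.2/2 = 6.8 m.
Total vertical stress at mid-clay: σ_v = 18.7×3.2 + 17.4×3.6 = 122.48 kPa.
Pore pressure: u = 9.81×(6.8 − 2.9) = 38.259 kPa.
Initial effective stress: σ'_0 = σ_v − u = 122.48 − 38.259 = 84.221 kPa.
Stress increase at mid-clay by the 2:1 spreading method:
Δσ = qBL/((B+z)(L+z)) = 217×3.3×5.1/((3.3+6.8)(5.1+6.8)) = 30.386 kPa
Final effective stress: σ'_f = σ'_0 + Δσ = 84.221 + 30.386 = 114.61 kPa.
Normally consolidated clay, so the full stress increment lies on the virgin compression line:
S_c = C_c·H/(1+e₀)·log₁₀(σ'_f/σ'_0) = 0.36×7.2/(1+1.15)×log₁₀(114.61/84.221)
    = 1.2056 × 0.1338 = 0.1613 m

S_c ≈ 161 mm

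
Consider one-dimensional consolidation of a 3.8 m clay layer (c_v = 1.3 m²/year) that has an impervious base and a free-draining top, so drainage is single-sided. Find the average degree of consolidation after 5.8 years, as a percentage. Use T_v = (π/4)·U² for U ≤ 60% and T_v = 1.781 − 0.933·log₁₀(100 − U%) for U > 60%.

Drainage path length: H_d = H = 3.8 m (single drainage).
T_v = c_v·t/H_d² = 1.3×5.8/3.8² = 0.52216.
T_v = 0.52216 corresponds to the U > 60% branch:
U = 1 − 10^((1.781 − T_v)/0.933)/100 = 0.7765

U ≈ 77.7 %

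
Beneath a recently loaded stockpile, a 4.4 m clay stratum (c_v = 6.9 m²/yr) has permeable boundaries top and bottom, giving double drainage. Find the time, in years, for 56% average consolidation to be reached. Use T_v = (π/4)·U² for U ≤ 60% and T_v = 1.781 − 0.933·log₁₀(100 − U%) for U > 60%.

t ≈ 0.173 years

Drainage path length: H_d = H/2 = 2.2 m (double drainage).
U ≤ 60%: T_v = (π/4)·U² = (π/4)×0.56² = 0.2463.
t = T_v·H_d²/c_v = 0.2463×2.2²/6.9 = 0.1728 years.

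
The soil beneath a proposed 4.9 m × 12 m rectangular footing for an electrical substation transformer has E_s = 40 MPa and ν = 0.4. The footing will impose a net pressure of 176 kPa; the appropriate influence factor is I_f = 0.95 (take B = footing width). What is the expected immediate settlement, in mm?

S_e ≈ 17.2 mm

Immediate (elastic) settlement: S_e = q·B·(1−ν²)/E_s · I_f.
E_s = 40 MPa = 40000 kPa.
S_e = 176 × 4.9 × (1 − 0.4²) / 40000 × 0.95
    = 176 × 4.9 × 0.84 / 40000 × 0.95
    = 0.0172 m = 17.2 mm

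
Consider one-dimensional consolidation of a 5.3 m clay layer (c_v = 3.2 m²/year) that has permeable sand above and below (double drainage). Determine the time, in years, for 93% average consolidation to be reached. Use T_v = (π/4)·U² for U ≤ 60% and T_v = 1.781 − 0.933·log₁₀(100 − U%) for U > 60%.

t ≈ 2.18 years

Drainage path length: H_d = H/2 = 2.65 m (double drainage).
U > 60%: T_v = 1.781 − 0.933·log₁₀(100 − 93) = 0.99252.
t = T_v·H_d²/c_v = 0.99252×2.65²/3.2 = 2.178 years.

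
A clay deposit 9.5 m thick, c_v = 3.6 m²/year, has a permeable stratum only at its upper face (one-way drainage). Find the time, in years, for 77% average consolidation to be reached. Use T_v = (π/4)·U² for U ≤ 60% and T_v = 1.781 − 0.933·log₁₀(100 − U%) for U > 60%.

t ≈ 12.8 years

Drainage path length: H_d = H = 9.5 m (single drainage).
U > 60%: T_v = 1.781 − 0.933·log₁₀(100 − 77) = 0.51051.
t = T_v·H_d²/c_v = 0.51051×9.5²/3.6 = 12.8 years.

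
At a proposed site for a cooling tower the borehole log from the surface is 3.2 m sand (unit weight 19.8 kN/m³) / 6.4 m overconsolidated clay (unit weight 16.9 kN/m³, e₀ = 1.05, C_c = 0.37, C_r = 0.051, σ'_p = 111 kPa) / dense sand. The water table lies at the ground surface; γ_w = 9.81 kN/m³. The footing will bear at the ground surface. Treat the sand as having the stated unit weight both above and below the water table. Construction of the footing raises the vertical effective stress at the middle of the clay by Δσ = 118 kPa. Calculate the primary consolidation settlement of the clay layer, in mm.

Mid-depth of clay below the ground surface: z = 3.2 + 6.4/2 = 6.4 m.
Total vertical stress at mid-clay: σ_v = 19.8×3.2 + 16.9×3.2 = 117.44 kPa.
Pore pressure: u = 9.81×(6.4 − 0) = 62.784 kPa.
Initial effective stress: σ'_0 = σ_v − u = 117.44 − 62.784 = 54.656 kPa.
Final effective stress: σ'_f = 54.656 + 118 = 172.66 kPa.
σ'_f = 172.66 > σ'_p = 111 kPa, so the stress path crosses the preconsolidation pressure — recompression up to σ'_p, then virgin compression beyond:
S_c = H/(1+e₀)·[C_r·log₁₀(σ'_p/σ'_0) + C_c·log₁₀(σ'_f/σ'_p)]
    = 6.4/2.05 × [0.051×log₁₀(111/54.656) + 0.37×log₁₀(172.66/111)]
    = 3.122 × [0.015692 + 0.070991] = 0.2706 m

S_c ≈ 271 mm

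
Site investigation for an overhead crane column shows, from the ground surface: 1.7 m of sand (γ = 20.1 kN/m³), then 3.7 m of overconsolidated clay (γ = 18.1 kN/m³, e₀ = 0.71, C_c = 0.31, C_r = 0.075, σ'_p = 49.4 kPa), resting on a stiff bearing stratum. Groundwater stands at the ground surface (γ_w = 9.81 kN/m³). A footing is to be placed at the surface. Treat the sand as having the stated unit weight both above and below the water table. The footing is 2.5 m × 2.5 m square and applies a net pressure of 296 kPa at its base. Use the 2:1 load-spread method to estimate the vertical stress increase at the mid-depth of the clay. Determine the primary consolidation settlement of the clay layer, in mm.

Mid-depth of clay below the ground surface: z = 1.7 + 3.7/2 = 3.55 m.
Total vertical stress at mid-clay: σ_v = 20.1×1.7 + 18.1×1.85 = 67.655 kPa.
Pore pressure: u = 9.81×(3.55 − 0) = 34.825 kPa.
Initial effective stress: σ'_0 = σ_v − u = 67.655 − 34.825 = 32.83 kPa.
Stress increase at mid-clay by the 2:1 spreading method:
Δσ = qBL/((B+z)(L+z)) = 296×2.5×2.5/((2.5+3.55)(2.5+3.55)) = 50.543 kPa
Final effective stress: σ'_f = 32.83 + 50.543 = 83.373 kPa.
σ'_f = 83.373 > σ'_p = 49.4 kPa, so the stress path crosses the preconsolidation pressure — recompression up to σ'_p, then virgin compression beyond:
S_c = H/(1+e₀)·[C_r·log₁₀(σ'_p/σ'_0) + C_c·log₁₀(σ'_f/σ'_p)]
    = 3.7/1.71 × [0.075×log₁₀(49.4/32.83) + 0.31×log₁₀(83.373/49.4)]
    = 2.1637 × [0.013309 + 0.070463] = 0.1813 m

S_c ≈ 181 mm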